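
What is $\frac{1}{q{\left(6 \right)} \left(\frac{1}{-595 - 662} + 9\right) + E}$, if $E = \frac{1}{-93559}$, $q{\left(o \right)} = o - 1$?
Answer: $\frac{117603663}{5291695783} \approx 0.022224$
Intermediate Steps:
$q{\left(o \right)} = -1 + o$
$E = - \frac{1}{93559} \approx -1.0688 \cdot 10^{-5}$
$\frac{1}{q{\left(6 \right)} \left(\frac{1}{-595 - 662} + 9\right) + E} = \frac{1}{\left(-1 + 6\right) \left(\frac{1}{-595 - 662} + 9\right) - \frac{1}{93559}} = \frac{1}{5 \left(\frac{1}{-1257} + 9\right) - \frac{1}{93559}} = \frac{1}{5 \left(- \frac{1}{1257} + 9\right) - \frac{1}{93559}} = \frac{1}{5 \cdot \frac{11312}{1257} - \frac{1}{93559}} = \frac{1}{\frac{56560}{1257} - \frac{1}{93559}} = \frac{1}{\frac{5291695783}{117603663}} = \frac{117603663}{5291695783}$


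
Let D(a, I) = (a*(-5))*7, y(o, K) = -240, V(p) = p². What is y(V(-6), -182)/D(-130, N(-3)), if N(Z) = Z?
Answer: -24/455 ≈ -0.052747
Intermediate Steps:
D(a, I) = -35*a (D(a, I) = -5*a*7 = -35*a)
y(V(-6), -182)/D(-130, N(-3)) = -240/((-35*(-130))) = -240/4550 = -240*1/4550 = -24/455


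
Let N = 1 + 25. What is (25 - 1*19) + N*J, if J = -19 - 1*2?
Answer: -540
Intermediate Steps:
J = -21 (J = -19 - 2 = -21)
N = 26
(25 - 1*19) + N*J = (25 - 1*19) + 26*(-21) = (25 - 19) - 546 = 6 - 546 = -540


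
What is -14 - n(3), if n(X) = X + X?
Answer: -20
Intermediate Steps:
n(X) = 2*X
-14 - n(3) = -14 - 2*3 = -14 - 1*6 = -14 - 6 = -20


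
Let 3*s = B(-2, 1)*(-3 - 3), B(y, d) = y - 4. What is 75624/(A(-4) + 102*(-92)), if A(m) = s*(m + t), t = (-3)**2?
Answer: -6302/777 ≈ -8.1107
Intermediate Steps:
B(y, d) = -4 + y
s = 12 (s = ((-4 - 2)*(-3 - 3))/3 = (-6*(-6))/3 = (1/3)*36 = 12)
t = 9
A(m) = 108 + 12*m (A(m) = 12*(m + 9) = 12*(9 + m) = 108 + 12*m)
75624/(A(-4) + 102*(-92)) = 75624/((108 + 12*(-4)) + 102*(-92)) = 75624/((108 - 48) - 9384) = 75624/(60 - 9384) = 75624/(-9324) = 75624*(-1/9324) = -6302/777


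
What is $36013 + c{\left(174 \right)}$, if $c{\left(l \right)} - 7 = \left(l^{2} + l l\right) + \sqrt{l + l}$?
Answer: $96572 + 2 \sqrt{87} \approx 96591.0$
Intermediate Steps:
$c{\left(l \right)} = 7 + 2 l^{2} + \sqrt{2} \sqrt{l}$ ($c{\left(l \right)} = 7 + \left(\left(l^{2} + l l\right) + \sqrt{l + l}\right) = 7 + \left(\left(l^{2} + l^{2}\right) + \sqrt{2 l}\right) = 7 + \left(2 l^{2} + \sqrt{2} \sqrt{l}\right) = 7 + 2 l^{2} + \sqrt{2} \sqrt{l}$)
$36013 + c{\left(174 \right)} = 36013 + \left(7 + 2 \cdot 174^{2} + \sqrt{2} \sqrt{174}\right) = 36013 + \left(7 + 2 \cdot 30276 + 2 \sqrt{87}\right) = 36013 + \left(7 + 60552 + 2 \sqrt{87}\right) = 36013 + \left(60559 + 2 \sqrt{87}\right) = 96572 + 2 \sqrt{87}$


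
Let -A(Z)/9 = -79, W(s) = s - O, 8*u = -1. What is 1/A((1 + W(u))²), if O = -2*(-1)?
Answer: 1/711 ≈ 0.0014065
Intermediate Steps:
u = -⅛ (u = (⅛)*(-1) = -⅛ ≈ -0.12500)
O = 2
W(s) = -2 + s (W(s) = s - 1*2 = s - 2 = -2 + s)
A(Z) = 711 (A(Z) = -9*(-79) = 711)
1/A((1 + W(u))²) = 1/711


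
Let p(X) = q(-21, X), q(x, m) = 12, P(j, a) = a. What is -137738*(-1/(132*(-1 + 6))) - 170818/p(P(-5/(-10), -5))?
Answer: -2314313/165 ≈ -14026.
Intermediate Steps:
p(X) = 12
-137738*(-1/(132*(-1 + 6))) - 170818/p(P(-5/(-10), -5)) = -137738*(-1/(132*(-1 + 6))) - 170818/12 = -137738/(((5*2)*(-2))*33) - 170818*1/12 = -137738/((10*(-2))*33) - 85409/6 = -137738/((-20*33)) - 85409/6 = -137738/(-660) - 85409/6 = -137738*(-1/660) - 85409/6 = 68869/330 - 85409/6 = -2314313/165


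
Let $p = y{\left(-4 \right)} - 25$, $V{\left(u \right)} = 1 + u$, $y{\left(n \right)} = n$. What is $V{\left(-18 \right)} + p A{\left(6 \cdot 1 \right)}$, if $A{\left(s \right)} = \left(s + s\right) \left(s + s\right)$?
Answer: $-4193$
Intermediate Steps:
$A{\left(s \right)} = 4 s^{2}$ ($A{\left(s \right)} = 2 s 2 s = 4 s^{2}$)
$p = -29$ ($p = -4 - 25 = -29$)
$V{\left(-18 \right)} + p A{\left(6 \cdot 1 \right)} = \left(1 - 18\right) - 29 \cdot 4 \left(6 \cdot 1\right)^{2} = -17 - 29 \cdot 4 \cdot 6^{2} = -17 - 29 \cdot 4 \cdot 36 = -17 - 4176 = -4193$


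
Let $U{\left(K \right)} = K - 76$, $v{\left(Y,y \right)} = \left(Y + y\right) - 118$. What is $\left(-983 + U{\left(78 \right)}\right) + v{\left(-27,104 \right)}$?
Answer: $-1022$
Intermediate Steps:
$v{\left(Y,y \right)} = -118 + Y + y$
$U{\left(K \right)} = -76 + K$
$\left(-983 + U{\left(78 \right)}\right) + v{\left(-27,104 \right)} = \left(-983 + \left(-76 + 78\right)\right) - 41 = \left(-983 + 2\right) - 41 = -981 - 41 = -1022$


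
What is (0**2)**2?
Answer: 0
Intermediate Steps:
(0**2)**2 = 0**2 = 0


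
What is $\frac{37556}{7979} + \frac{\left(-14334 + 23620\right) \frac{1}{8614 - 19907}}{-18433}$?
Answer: $\frac{7817876357158}{1660939510751} \approx 4.7069$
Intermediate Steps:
$\frac{37556}{7979} + \frac{\left(-14334 + 23620\right) \frac{1}{8614 - 19907}}{-18433} = 37556 \cdot \frac{1}{7979} + \frac{9286}{-11293} \left(- \frac{1}{18433}\right) = \frac{37556}{7979} + 9286 \left(- \frac{1}{11293}\right) \left(- \frac{1}{18433}\right) = \frac{37556}{7979} - - \frac{9286}{208163869} = \frac{37556}{7979} + \frac{9286}{208163869} = \frac{7817876357158}{1660939510751}$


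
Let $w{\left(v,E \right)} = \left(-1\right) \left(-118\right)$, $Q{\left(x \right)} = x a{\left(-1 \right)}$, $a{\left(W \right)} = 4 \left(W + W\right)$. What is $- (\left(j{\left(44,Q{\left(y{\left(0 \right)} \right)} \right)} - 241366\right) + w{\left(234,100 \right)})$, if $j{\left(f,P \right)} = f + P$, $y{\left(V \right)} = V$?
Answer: $241204$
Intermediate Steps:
$a{\left(W \right)} = 8 W$ ($a{\left(W \right)} = 4 \cdot 2 W = 8 W$)
$Q{\left(x \right)} = - 8 x$ ($Q{\left(x \right)} = x 8 \left(-1\right) = x \left(-8\right) = - 8 x$)
$w{\left(v,E \right)} = 118$
$j{\left(f,P \right)} = P + f$
$- (\left(j{\left(44,Q{\left(y{\left(0 \right)} \right)} \right)} - 241366\right) + w{\left(234,100 \right)}) = - (\left(\left(\left(-8\right) 0 + 44\right) - 241366\right) + 118) = - (\left(\left(0 + 44\right) - 241366\right) + 118) = - (\left(44 - 241366\right) + 118) = - (-241322 + 118) = \left(-1\right) \left(-241204\right) = 241204$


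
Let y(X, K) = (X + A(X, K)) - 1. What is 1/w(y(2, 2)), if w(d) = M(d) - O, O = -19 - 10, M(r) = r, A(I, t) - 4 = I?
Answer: 1/36 ≈ 0.027778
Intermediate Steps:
A(I, t) = 4 + I
O = -29
y(X, K) = 3 + 2*X (y(X, K) = (X + (4 + X)) - 1 = (4 + 2*X) - 1 = 3 + 2*X)
w(d) = 29 + d (w(d) = d - 1*(-29) = d + 29 = 29 + d)
1/w(y(2, 2)) = 1/(29 + (3 + 2*2)) = 1/(29 + (3 + 4)) = 1/(29 + 7) = 1/36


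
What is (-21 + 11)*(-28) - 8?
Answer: 272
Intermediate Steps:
(-21 + 11)*(-28) - 8 = -10*(-28) - 8 = 280 - 8 = 272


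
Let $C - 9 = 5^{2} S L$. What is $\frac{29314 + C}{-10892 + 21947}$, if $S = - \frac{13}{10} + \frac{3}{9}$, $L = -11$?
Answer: $\frac{177533}{66330} \approx 2.6765$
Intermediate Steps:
$S = - \frac{29}{30}$ ($S = \left(-13\right) \frac{1}{10} + 3 \cdot \frac{1}{9} = - \frac{13}{10} + \frac{1}{3} = - \frac{29}{30} \approx -0.96667$)
$C = \frac{1649}{6}$ ($C = 9 + 5^{2} \left(- \frac{29}{30}\right) \left(-11\right) = 9 + 25 \left(- \frac{29}{30}\right) \left(-11\right) = 9 - - \frac{1595}{6} = 9 + \frac{1595}{6} = \frac{1649}{6} \approx 274.83$)
$\frac{29314 + C}{-10892 + 21947} = \frac{29314 + \frac{1649}{6}}{-10892 + 21947} = \frac{177533}{6 \cdot 11055} = \frac{177533}{6} \cdot \frac{1}{11055} = \frac{177533}{66330}$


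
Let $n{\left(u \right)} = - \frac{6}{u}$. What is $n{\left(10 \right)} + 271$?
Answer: $\frac{1352}{5} \approx 270.4$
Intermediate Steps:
$n{\left(10 \right)} + 271 = - \frac{6}{10} + 271 = \left(-6\right) \frac{1}{10} + 271 = - \frac{3}{5} + 271 = \frac{1352}{5}$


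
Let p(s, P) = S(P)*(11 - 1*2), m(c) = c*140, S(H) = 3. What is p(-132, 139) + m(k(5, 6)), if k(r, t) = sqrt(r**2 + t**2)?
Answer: 27 + 140*sqrt(61) ≈ 1120.4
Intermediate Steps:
m(c) = 140*c
p(s, P) = 27 (p(s, P) = 3*(11 - 1*2) = 3*(11 - 2) = 3*9 = 27)
p(-132, 139) + m(k(5, 6)) = 27 + 140*sqrt(5**2 + 6**2) = 27 + 140*sqrt(25 + 36) = 27 + 140*sqrt(61)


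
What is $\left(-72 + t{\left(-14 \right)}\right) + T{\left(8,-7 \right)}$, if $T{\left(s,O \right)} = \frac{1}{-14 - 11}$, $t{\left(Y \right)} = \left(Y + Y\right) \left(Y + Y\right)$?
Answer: $\frac{17799}{25} \approx 711.96$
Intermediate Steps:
$t{\left(Y \right)} = 4 Y^{2}$ ($t{\left(Y \right)} = 2 Y 2 Y = 4 Y^{2}$)
$T{\left(s,O \right)} = - \frac{1}{25}$ ($T{\left(s,O \right)} = \frac{1}{-25} = - \frac{1}{25}$)
$\left(-72 + t{\left(-14 \right)}\right) + T{\left(8,-7 \right)} = \left(-72 + 4 \left(-14\right)^{2}\right) - \frac{1}{25} = \left(-72 + 4 \cdot 196\right) - \frac{1}{25} = \left(-72 + 784\right) - \frac{1}{25} = 712 - \frac{1}{25} = \frac{17799}{25}$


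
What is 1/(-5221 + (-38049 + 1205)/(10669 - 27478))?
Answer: -16809/87722945 ≈ -0.00019161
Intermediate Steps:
1/(-5221 + (-38049 + 1205)/(10669 - 27478)) = 1/(-5221 - 36844/(-16809)) = 1/(-5221 - 36844*(-1/16809)) = 1/(-5221 + 36844/16809) = 1/(-87722945/16809) = -16809/87722945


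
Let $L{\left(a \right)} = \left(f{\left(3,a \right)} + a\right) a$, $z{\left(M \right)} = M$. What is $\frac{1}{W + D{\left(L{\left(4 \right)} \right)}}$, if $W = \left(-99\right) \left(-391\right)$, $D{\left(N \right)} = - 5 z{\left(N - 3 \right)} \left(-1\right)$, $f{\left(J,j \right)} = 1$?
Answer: $\frac{1}{38794} \approx 2.5777 \cdot 10^{-5}$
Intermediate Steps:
$L{\left(a \right)} = a \left(1 + a\right)$ ($L{\left(a \right)} = \left(1 + a\right) a = a \left(1 + a\right)$)
$D{\left(N \right)} = -15 + 5 N$ ($D{\left(N \right)} = - 5 \left(N - 3\right) \left(-1\right) = - 5 \left(-3 + N\right) \left(-1\right) = \left(15 - 5 N\right) \left(-1\right) = -15 + 5 N$)
$W = 38709$
$\frac{1}{W + D{\left(L{\left(4 \right)} \right)}} = \frac{1}{38709 - \left(15 - 5 \cdot 4 \left(1 + 4\right)\right)} = \frac{1}{38709 - \left(15 - 5 \cdot 4 \cdot 5\right)} = \frac{1}{38709 + \left(-15 + 5 \cdot 20\right)} = \frac{1}{38709 + \left(-15 + 100\right)} = \frac{1}{38709 + 85} = \frac{1}{38794}$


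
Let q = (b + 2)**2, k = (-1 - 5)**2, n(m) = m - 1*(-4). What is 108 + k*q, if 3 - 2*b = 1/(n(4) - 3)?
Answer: 13104/25 ≈ 524.16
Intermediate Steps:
n(m) = 4 + m (n(m) = m + 4 = 4 + m)
b = 7/5 (b = 3/2 - 1/(2*((4 + 4) - 3)) = 3/2 - 1/(2*(8 - 3)) = 3/2 - 1/2/5 = 3/2 - 1/2*1/5 = 3/2 - 1/10 = 7/5 ≈ 1.4000)
k = 36 (k = (-6)**2 = 36)
q = 289/25 (q = (7/5 + 2)**2 = (17/5)**2 = 289/25 ≈ 11.560)
108 + k*q = 108 + 36*(289/25) = 108 + 10404/25 = 13104/25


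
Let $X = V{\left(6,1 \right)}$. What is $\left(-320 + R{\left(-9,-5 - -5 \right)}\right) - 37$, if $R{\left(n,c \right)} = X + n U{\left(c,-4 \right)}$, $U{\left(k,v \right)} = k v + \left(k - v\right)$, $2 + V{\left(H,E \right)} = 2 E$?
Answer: $-393$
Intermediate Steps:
$V{\left(H,E \right)} = -2 + 2 E$
$X = 0$ ($X = -2 + 2 \cdot 1 = -2 + 2 = 0$)
$U{\left(k,v \right)} = k - v + k v$
$R{\left(n,c \right)} = n \left(4 - 3 c\right)$ ($R{\left(n,c \right)} = 0 + n \left(c - -4 + c \left(-4\right)\right) = 0 + n \left(c + 4 - 4 c\right) = 0 + n \left(4 - 3 c\right) = n \left(4 - 3 c\right)$)
$\left(-320 + R{\left(-9,-5 - -5 \right)}\right) - 37 = \left(-320 - 9 \left(4 - 3 \left(-5 - -5\right)\right)\right) - 37 = \left(-320 - 9 \left(4 - 3 \left(-5 + 5\right)\right)\right) - 37 = \left(-320 - 9 \left(4 - 0\right)\right) - 37 = \left(-320 - 9 \left(4 + 0\right)\right) - 37 = \left(-320 - 36\right) - 37 = -356 - 37 = -393$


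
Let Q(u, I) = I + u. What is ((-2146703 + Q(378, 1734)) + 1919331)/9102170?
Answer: -3218/130031 ≈ -0.024748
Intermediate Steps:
((-2146703 + Q(378, 1734)) + 1919331)/9102170 = ((-2146703 + (1734 + 378)) + 1919331)/9102170 = ((-2146703 + 2112) + 1919331)*(1/9102170) = (-2144591 + 1919331)*(1/9102170) = -225260*1/9102170 = -3218/130031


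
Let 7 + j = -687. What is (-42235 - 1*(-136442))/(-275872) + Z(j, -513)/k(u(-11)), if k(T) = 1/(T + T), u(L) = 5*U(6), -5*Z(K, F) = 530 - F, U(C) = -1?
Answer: 575374785/275872 ≈ 2085.7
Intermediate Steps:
j = -694 (j = -7 - 687 = -694)
Z(K, F) = -106 + F/5 (Z(K, F) = -(530 - F)/5 = -106 + F/5)
u(L) = -5 (u(L) = 5*(-1) = -5)
k(T) = 1/(2*T)
(-42235 - 1*(-136442))/(-275872) + Z(j, -513)/k(u(-11)) = (-42235 - 1*(-136442))/(-275872) + (-106 + (⅕)*(-513))/(((½)/(-5))) = (-42235 + 136442)*(-1/275872) + (-106 - 513/5)/(((½)*(-⅕))) = 94207*(-1/275872) - 1043/(5*(-⅒)) = -94207/275872 - 1043/5*(-10) = -94207/275872 + 2086 = 575374785/275872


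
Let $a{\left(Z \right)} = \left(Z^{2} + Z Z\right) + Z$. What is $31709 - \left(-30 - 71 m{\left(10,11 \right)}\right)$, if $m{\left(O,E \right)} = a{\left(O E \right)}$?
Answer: $1757749$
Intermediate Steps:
$a{\left(Z \right)} = Z + 2 Z^{2}$ ($a{\left(Z \right)} = \left(Z^{2} + Z^{2}\right) + Z = 2 Z^{2} + Z = Z + 2 Z^{2}$)
$m{\left(O,E \right)} = E O \left(1 + 2 E O\right)$ ($m{\left(O,E \right)} = O E \left(1 + 2 O E\right) = E O \left(1 + 2 E O\right)$)
$31709 - \left(-30 - 71 m{\left(10,11 \right)}\right) = 31709 - \left(-30 - 71 \cdot 11 \cdot 10 \left(1 + 2 \cdot 11 \cdot 10\right)\right) = 31709 - \left(-30 - 71 \cdot 11 \cdot 10 \left(1 + 220\right)\right) = 31709 - \left(-30 - 71 \cdot 11 \cdot 10 \cdot 221\right) = 31709 - \left(-30 - 1726010\right) = 31709 - -1726040 = 31709 + 1726040 = 1757749$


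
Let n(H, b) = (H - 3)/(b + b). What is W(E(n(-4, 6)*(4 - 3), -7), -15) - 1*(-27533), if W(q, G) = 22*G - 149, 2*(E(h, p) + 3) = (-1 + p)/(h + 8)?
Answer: 27054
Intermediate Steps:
n(H, b) = (-3 + H)/(2*b) (n(H, b) = (-3 + H)/((2*b)) = (-3 + H)*(1/(2*b)) = (-3 + H)/(2*b))
E(h, p) = -3 + (-1 + p)/(2*(8 + h)) (E(h, p) = -3 + ((-1 + p)/(h + 8))/2 = -3 + ((-1 + p)/(8 + h))/2 = -3 + (-1 + p)/(2*(8 + h)))
W(q, G) = -149 + 22*G
W(E(n(-4, 6)*(4 - 3), -7), -15) - 1*(-27533) = (-149 + 22*(-15)) - 1*(-27533) = (-149 - 330) + 27533 = -479 + 27533 = 27054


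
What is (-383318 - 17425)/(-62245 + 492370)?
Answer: -133581/143375 ≈ -0.93169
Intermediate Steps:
(-383318 - 17425)/(-62245 + 492370) = -400743/430125 = -400743*1/430125 = -133581/143375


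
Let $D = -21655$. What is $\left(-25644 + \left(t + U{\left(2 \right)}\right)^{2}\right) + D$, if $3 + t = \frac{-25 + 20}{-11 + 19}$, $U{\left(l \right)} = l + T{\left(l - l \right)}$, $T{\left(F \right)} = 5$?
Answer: $- \frac{3026407}{64} \approx -47288.0$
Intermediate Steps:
$U{\left(l \right)} = 5 + l$ ($U{\left(l \right)} = l + 5 = 5 + l$)
$t = - \frac{29}{8}$ ($t = -3 + \frac{-25 + 20}{-11 + 19} = -3 - \frac{5}{8} = - \frac{29}{8} \approx -3.625$)
$\left(-25644 + \left(t + U{\left(2 \right)}\right)^{2}\right) + D = \left(-25644 + \left(- \frac{29}{8} + \left(5 + 2\right)\right)^{2}\right) - 21655 = \left(-25644 + \left(- \frac{29}{8} + 7\right)^{2}\right) - 21655 = \left(-25644 + \left(\frac{27}{8}\right)^{2}\right) - 21655 = \left(-25644 + \frac{729}{64}\right) - 21655 = - \frac{1640487}{64} - 21655 = - \frac{3026407}{64}$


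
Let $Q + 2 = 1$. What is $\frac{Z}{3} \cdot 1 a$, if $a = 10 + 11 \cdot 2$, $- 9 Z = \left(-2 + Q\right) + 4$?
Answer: $- \frac{32}{27} \approx -1.1852$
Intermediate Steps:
$Q = -1$ ($Q = -2 + 1 = -1$)
$Z = - \frac{1}{9}$ ($Z = - \frac{\left(-2 - 1\right) + 4}{9} = - \frac{-3 + 4}{9} = \left(- \frac{1}{9}\right) 1 = - \frac{1}{9} \approx -0.11111$)
$a = 32$ ($a = 10 + 22 = 32$)
$\frac{Z}{3} \cdot 1 a = - \frac{1}{9 \cdot 3} \cdot 1 \cdot 32 = \left(- \frac{1}{9}\right) \frac{1}{3} \cdot 1 \cdot 32 = \left(- \frac{1}{27}\right) 1 \cdot 32 = \left(- \frac{1}{27}\right) 32 = - \frac{32}{27}$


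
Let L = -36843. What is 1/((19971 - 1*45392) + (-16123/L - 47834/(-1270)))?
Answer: -23395305/593840636269 ≈ -3.9397e-5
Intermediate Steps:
1/((19971 - 1*45392) + (-16123/L - 47834/(-1270))) = 1/((19971 - 1*45392) + (-16123/(-36843) - 47834/(-1270))) = 1/((19971 - 45392) + (-16123*(-1/36843) - 47834*(-1/1270))) = 1/(-25421 + (16123/36843 + 23917/635)) = 1/(-25421 + 891412136/23395305) = 1/(-593840636269/23395305) = -23395305/593840636269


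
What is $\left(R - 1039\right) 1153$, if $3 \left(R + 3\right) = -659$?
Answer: $- \frac{4364105}{3} \approx -1.4547 \cdot 10^{6}$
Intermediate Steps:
$R = - \frac{668}{3}$ ($R = -3 + \frac{1}{3} \left(-659\right) = -3 - \frac{659}{3} = - \frac{668}{3} \approx -222.67$)
$\left(R - 1039\right) 1153 = \left(- \frac{668}{3} - 1039\right) 1153 = \left(- \frac{3785}{3}\right) 1153 = - \frac{4364105}{3}$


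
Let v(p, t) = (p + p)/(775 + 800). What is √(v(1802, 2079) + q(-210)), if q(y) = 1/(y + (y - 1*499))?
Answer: √21296452933/96495 ≈ 1.5123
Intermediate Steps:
v(p, t) = 2*p/1575 (v(p, t) = (2*p)/1575 = (2*p)*(1/1575) = 2*p/1575)
q(y) = 1/(-499 + 2*y) (q(y) = 1/(y + (y - 499)) = 1/(y + (-499 + y)) = 1/(-499 + 2*y))
√(v(1802, 2079) + q(-210)) = √((2/1575)*1802 + 1/(-499 + 2*(-210))) = √(3604/1575 + 1/(-499 - 420)) = √(3604/1575 + 1/(-919)) = √(3604/1575 - 1/919) = √(3310501/1447425) = √21296452933/96495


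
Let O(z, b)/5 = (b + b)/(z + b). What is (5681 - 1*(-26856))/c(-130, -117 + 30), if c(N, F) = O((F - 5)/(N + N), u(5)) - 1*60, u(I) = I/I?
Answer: -1431628/2315 ≈ -618.41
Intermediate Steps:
u(I) = 1
O(z, b) = 10*b/(b + z) (O(z, b) = 5*((b + b)/(z + b)) = 5*((2*b)/(b + z)) = 5*(2*b/(b + z)) = 10*b/(b + z))
c(N, F) = -60 + 10/(1 + (-5 + F)/(2*N)) (c(N, F) = 10*1/(1 + (F - 5)/(N + N)) - 1*60 = 10*1/(1 + (-5 + F)/((2*N))) - 60 = 10*1/(1 + (-5 + F)*(1/(2*N))) - 60 = 10*1/(1 + (-5 + F)/(2*N)) - 60 = 10/(1 + (-5 + F)/(2*N)) - 60 = -60 + 10/(1 + (-5 + F)/(2*N)))
(5681 - 1*(-26856))/c(-130, -117 + 30) = (5681 - 1*(-26856))/((20*(15 - 5*(-130) - 3*(-117 + 30))/(-5 + (-117 + 30) + 2*(-130)))) = (5681 + 26856)/((20*(15 + 650 - 3*(-87))/(-5 - 87 - 260))) = 32537/((20*(15 + 650 + 261)/(-352))) = 32537/((20*(-1/352)*926)) = 32537/(-2315/44) = 32537*(-44/2315) = -1431628/2315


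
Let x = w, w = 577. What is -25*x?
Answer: -14425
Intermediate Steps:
x = 577
-25*x = -25*577 = -14425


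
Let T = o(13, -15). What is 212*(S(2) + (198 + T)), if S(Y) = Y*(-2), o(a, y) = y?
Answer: 37948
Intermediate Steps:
S(Y) = -2*Y
T = -15
212*(S(2) + (198 + T)) = 212*(-2*2 + (198 - 15)) = 212*(-4 + 183) = 212*179 = 37948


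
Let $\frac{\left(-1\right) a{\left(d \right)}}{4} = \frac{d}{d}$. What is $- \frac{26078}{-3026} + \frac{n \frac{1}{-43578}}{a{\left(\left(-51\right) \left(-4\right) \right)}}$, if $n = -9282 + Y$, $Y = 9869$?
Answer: $\frac{133749547}{15513768} \approx 8.6213$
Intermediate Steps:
$n = 587$ ($n = -9282 + 9869 = 587$)
$a{\left(d \right)} = -4$ ($a{\left(d \right)} = - 4 \frac{d}{d} = \left(-4\right) 1 = -4$)
$- \frac{26078}{-3026} + \frac{n \frac{1}{-43578}}{a{\left(\left(-51\right) \left(-4\right) \right)}} = - \frac{26078}{-3026} + \frac{587 \frac{1}{-43578}}{-4} = \left(-26078\right) \left(- \frac{1}{3026}\right) + 587 \left(- \frac{1}{43578}\right) \left(- \frac{1}{4}\right) = \frac{767}{89} - - \frac{587}{174312} = \frac{767}{89} + \frac{587}{174312} = \frac{133749547}{15513768}$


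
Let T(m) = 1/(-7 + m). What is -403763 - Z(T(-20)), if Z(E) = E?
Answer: -10901600/27 ≈ -4.0376e+5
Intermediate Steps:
-403763 - Z(T(-20)) = -403763 - 1/(-7 - 20) = -403763 - 1/(-27) = -403763 - 1*(-1/27) = -403763 + 1/27 = -10901600/27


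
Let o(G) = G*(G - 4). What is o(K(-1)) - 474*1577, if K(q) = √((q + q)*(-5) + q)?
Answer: -747501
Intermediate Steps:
K(q) = 3*√(-q) (K(q) = √((2*q)*(-5) + q) = √(-10*q + q) = √(-9*q) = 3*√(-q))
o(G) = G*(-4 + G)
o(K(-1)) - 474*1577 = (3*√(-1*(-1)))*(-4 + 3*√(-1*(-1))) - 474*1577 = (3*√1)*(-4 + 3*√1) - 747498 = (3*1)*(-4 + 3*1) - 747498 = 3*(-4 + 3) - 747498 = 3*(-1) - 747498 = -3 - 747498 = -747501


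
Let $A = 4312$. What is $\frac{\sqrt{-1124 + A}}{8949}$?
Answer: $\frac{2 \sqrt{797}}{8949} \approx 0.0063094$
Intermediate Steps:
$\frac{\sqrt{-1124 + A}}{8949} = \frac{\sqrt{-1124 + 4312}}{8949} = \sqrt{3188} \cdot \frac{1}{8949} = 2 \sqrt{797} \cdot \frac{1}{8949} = \frac{2 \sqrt{797}}{8949}$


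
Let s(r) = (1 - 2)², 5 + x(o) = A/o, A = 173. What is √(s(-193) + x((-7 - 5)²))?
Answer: I*√403/12 ≈ 1.6729*I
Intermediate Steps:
x(o) = -5 + 173/o
s(r) = 1 (s(r) = (-1)² = 1)
√(s(-193) + x((-7 - 5)²)) = √(1 + (-5 + 173/((-7 - 5)²))) = √(1 + (-5 + 173/((-12)²))) = √(1 + (-5 + 173/144)) = √(1 - 547/144) = √(-403/144) = I*√403/12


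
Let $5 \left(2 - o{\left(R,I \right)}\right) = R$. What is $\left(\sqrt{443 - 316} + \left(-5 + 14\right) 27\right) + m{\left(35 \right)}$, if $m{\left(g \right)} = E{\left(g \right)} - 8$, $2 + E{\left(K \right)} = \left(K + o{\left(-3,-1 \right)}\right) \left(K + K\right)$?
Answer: $2865 + \sqrt{127} \approx 2876.3$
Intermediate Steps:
$o{\left(R,I \right)} = 2 - \frac{R}{5}$
$E{\left(K \right)} = -2 + 2 K \left(\frac{13}{5} + K\right)$ ($E{\left(K \right)} = -2 + \left(K + \left(2 - - \frac{3}{5}\right)\right) \left(K + K\right) = -2 + \left(K + \left(2 + \frac{3}{5}\right)\right) 2 K = -2 + \left(K + \frac{13}{5}\right) 2 K = -2 + \left(\frac{13}{5} + K\right) 2 K = -2 + 2 K \left(\frac{13}{5} + K\right)$)
$m{\left(g \right)} = -10 + 2 g^{2} + \frac{26 g}{5}$ ($m{\left(g \right)} = \left(-2 + 2 g^{2} + \frac{26 g}{5}\right) - 8 = -10 + 2 g^{2} + \frac{26 g}{5}$)
$\left(\sqrt{443 - 316} + \left(-5 + 14\right) 27\right) + m{\left(35 \right)} = \left(\sqrt{443 - 316} + \left(-5 + 14\right) 27\right) + \left(-10 + 2 \cdot 35^{2} + \frac{26}{5} \cdot 35\right) = \left(\sqrt{127} + 9 \cdot 27\right) + \left(-10 + 2 \cdot 1225 + 182\right) = \left(\sqrt{127} + 243\right) + \left(-10 + 2450 + 182\right) = \left(243 + \sqrt{127}\right) + 2622 = 2865 + \sqrt{127}$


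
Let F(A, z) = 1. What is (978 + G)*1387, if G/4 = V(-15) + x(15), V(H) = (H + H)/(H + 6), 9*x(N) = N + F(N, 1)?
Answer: 12463582/9 ≈ 1.3848e+6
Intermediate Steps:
x(N) = 1/9 + N/9 (x(N) = (N + 1)/9 = (1 + N)/9 = 1/9 + N/9)
V(H) = 2*H/(6 + H) (V(H) = (2*H)/(6 + H) = 2*H/(6 + H))
G = 184/9 (G = 4*(2*(-15)/(6 - 15) + (1/9 + (1/9)*15)) = 4*(2*(-15)/(-9) + (1/9 + 5/3)) = 4*(2*(-15)*(-1/9) + 16/9) = 4*(10/3 + 16/9) = 4*(46/9) = 184/9 ≈ 20.444)
(978 + G)*1387 = (978 + 184/9)*1387 = (8986/9)*1387 = 12463582/9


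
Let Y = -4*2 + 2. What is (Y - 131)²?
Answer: 18769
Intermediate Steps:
Y = -6 (Y = -8 + 2 = -6)
(Y - 131)² = (-6 - 131)² = (-137)² = 18769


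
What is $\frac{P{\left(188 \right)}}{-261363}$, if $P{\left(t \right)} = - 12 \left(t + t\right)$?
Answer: $\frac{1504}{87121} \approx 0.017263$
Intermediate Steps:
$P{\left(t \right)} = - 24 t$ ($P{\left(t \right)} = - 12 \cdot 2 t = - 24 t$)
$\frac{P{\left(188 \right)}}{-261363} = \frac{\left(-24\right) 188}{-261363} = \left(-4512\right) \left(- \frac{1}{261363}\right) = \frac{1504}{87121}$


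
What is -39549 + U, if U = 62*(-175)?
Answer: -50399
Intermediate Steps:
U = -10850
-39549 + U = -39549 - 10850 = -50399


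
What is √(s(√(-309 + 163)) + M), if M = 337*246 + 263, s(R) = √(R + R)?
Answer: √(83165 + 2^(¾)*73^(¼)*√I) ≈ 288.39 + 0.006*I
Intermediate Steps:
s(R) = √2*√R (s(R) = √(2*R) = √2*√R)
M = 83165 (M = 82902 + 263 = 83165)
√(s(√(-309 + 163)) + M) = √(√2*√(√(-309 + 163)) + 83165) = √(√2*√(√(-146)) + 83165) = √(√2*√(I*√146) + 83165) = √(√2*(146^(¼)*√I) + 83165) = √(2^(¾)*73^(¼)*√I + 83165) = √(83165 + 2^(¾)*73^(¼)*√I)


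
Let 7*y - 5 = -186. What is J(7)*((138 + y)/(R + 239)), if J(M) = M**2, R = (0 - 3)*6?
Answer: 5495/221 ≈ 24.864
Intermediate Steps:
y = -181/7 (y = 5/7 + (1/7)*(-186) = 5/7 - 186/7 = -181/7 ≈ -25.857)
R = -18 (R = -3*6 = -18)
J(7)*((138 + y)/(R + 239)) = 7**2*((138 - 181/7)/(-18 + 239)) = 49*((785/7)/221) = 49*((785/7)*(1/221)) = 49*(785/1547) = 5495/221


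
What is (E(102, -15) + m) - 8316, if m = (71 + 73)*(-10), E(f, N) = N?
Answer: -9771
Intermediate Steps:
m = -1440 (m = 144*(-10) = -1440)
(E(102, -15) + m) - 8316 = (-15 - 1440) - 8316 = -1455 - 8316 = -9771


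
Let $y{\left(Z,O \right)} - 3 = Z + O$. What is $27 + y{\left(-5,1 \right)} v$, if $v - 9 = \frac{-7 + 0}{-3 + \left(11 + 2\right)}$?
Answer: $\frac{187}{10} \approx 18.7$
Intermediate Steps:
$v = \frac{83}{10}$ ($v = 9 + \frac{-7 + 0}{-3 + \left(11 + 2\right)} = 9 - \frac{7}{-3 + 13} = 9 - \frac{7}{10} = \frac{83}{10} \approx 8.3$)
$y{\left(Z,O \right)} = 3 + O + Z$ ($y{\left(Z,O \right)} = 3 + \left(Z + O\right) = 3 + \left(O + Z\right) = 3 + O + Z$)
$27 + y{\left(-5,1 \right)} v = 27 + \left(3 + 1 - 5\right) \frac{83}{10} = 27 - \frac{83}{10} = \frac{187}{10}$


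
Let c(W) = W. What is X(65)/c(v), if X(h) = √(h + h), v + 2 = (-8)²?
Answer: √130/62 ≈ 0.18390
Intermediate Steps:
v = 62 (v = -2 + (-8)² = -2 + 64 = 62)
X(h) = √2*√h (X(h) = √(2*h) = √2*√h)
X(65)/c(v) = (√2*√65)/62 = √130*(1/62) = √130/62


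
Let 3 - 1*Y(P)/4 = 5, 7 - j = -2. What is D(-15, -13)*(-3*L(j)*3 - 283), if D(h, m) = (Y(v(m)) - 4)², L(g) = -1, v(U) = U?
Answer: -39456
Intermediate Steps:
j = 9 (j = 7 - 1*(-2) = 7 + 2 = 9)
Y(P) = -8 (Y(P) = 12 - 4*5 = 12 - 20 = -8)
D(h, m) = 144 (D(h, m) = (-8 - 4)² = (-12)² = 144)
D(-15, -13)*(-3*L(j)*3 - 283) = 144*(-3*(-1)*3 - 283) = 144*(3*3 - 283) = 144*(9 - 283) = 144*(-274) = -39456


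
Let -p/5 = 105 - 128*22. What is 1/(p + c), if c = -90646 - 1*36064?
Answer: -1/113155 ≈ -8.8374e-6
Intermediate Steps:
p = 13555 (p = -5*(105 - 128*22) = -5*(105 - 2816) = -5*(-2711) = 13555)
c = -126710 (c = -90646 - 36064 = -126710)
1/(p + c) = 1/(13555 - 126710) = 1/(-113155) = -1/113155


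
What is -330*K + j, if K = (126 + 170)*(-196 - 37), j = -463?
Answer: 22758977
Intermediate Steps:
K = -68968 (K = 296*(-233) = -68968)
-330*K + j = -330*(-68968) - 463 = 22759440 - 463 = 22758977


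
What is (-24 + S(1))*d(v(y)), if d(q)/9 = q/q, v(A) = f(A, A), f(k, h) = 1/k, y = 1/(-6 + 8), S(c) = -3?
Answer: -243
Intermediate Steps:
y = ½ (y = 1/2 = ½ ≈ 0.50000)
v(A) = 1/A
d(q) = 9 (d(q) = 9*(q/q) = 9*1 = 9)
(-24 + S(1))*d(v(y)) = (-24 - 3)*9 = -27*9 = -243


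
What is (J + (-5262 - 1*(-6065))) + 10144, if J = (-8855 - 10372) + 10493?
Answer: 2213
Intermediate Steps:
J = -8734 (J = -19227 + 10493 = -8734)
(J + (-5262 - 1*(-6065))) + 10144 = (-8734 + (-5262 - 1*(-6065))) + 10144 = (-8734 + (-5262 + 6065)) + 10144 = (-8734 + 803) + 10144 = -7931 + 10144 = 2213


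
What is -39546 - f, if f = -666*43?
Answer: -10908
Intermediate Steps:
f = -28638
-39546 - f = -39546 - 1*(-28638) = -39546 + 28638 = -10908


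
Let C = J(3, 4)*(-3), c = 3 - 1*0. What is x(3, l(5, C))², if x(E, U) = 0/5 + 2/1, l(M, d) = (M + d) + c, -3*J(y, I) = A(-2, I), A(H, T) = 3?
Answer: 4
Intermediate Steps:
c = 3 (c = 3 + 0 = 3)
J(y, I) = -1 (J(y, I) = -⅓*3 = -1)
C = 3 (C = -1*(-3) = 3)
l(M, d) = 3 + M + d (l(M, d) = (M + d) + 3 = 3 + M + d)
x(E, U) = 2 (x(E, U) = 0*(⅕) + 2*1 = 0 + 2 = 2)
x(3, l(5, C))² = 2² = 4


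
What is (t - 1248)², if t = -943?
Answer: 4800481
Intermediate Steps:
(t - 1248)² = (-943 - 1248)² = (-2191)² = 4800481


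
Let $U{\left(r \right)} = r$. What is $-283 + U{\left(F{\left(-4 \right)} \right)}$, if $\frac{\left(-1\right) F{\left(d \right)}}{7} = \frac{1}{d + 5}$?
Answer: $-290$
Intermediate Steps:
$F{\left(d \right)} = - \frac{7}{5 + d}$ ($F{\left(d \right)} = - \frac{7}{d + 5} = - \frac{7}{5 + d}$)
$-283 + U{\left(F{\left(-4 \right)} \right)} = -283 - \frac{7}{5 - 4} = -283 - \frac{7}{1} = -283 - 7 = -290$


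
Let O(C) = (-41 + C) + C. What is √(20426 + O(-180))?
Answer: 15*√89 ≈ 141.51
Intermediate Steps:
O(C) = -41 + 2*C
√(20426 + O(-180)) = √(20426 + (-41 + 2*(-180))) = √(20426 + (-41 - 360)) = √(20426 - 401) = √20025 = 15*√89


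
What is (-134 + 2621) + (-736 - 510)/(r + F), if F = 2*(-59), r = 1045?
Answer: 2304203/927 ≈ 2485.7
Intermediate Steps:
F = -118
(-134 + 2621) + (-736 - 510)/(r + F) = (-134 + 2621) + (-736 - 510)/(1045 - 118) = 2487 - 1246/927 = 2304203/927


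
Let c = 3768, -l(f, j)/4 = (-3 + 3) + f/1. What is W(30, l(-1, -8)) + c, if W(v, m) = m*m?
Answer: 3784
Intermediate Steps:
l(f, j) = -4*f (l(f, j) = -4*((-3 + 3) + f/1) = -4*(0 + f*1) = -4*(0 + f) = -4*f)
W(v, m) = m²
W(30, l(-1, -8)) + c = (-4*(-1))² + 3768 = 4² + 3768 = 16 + 3768 = 3784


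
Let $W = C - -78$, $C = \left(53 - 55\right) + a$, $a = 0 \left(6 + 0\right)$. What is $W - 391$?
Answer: $-315$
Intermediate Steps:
$a = 0$ ($a = 0 \cdot 6 = 0$)
$C = -2$ ($C = \left(53 - 55\right) + 0 = -2 + 0 = -2$)
$W = 76$ ($W = -2 - -78 = -2 + 78 = 76$)
$W - 391 = 76 - 391 = -315$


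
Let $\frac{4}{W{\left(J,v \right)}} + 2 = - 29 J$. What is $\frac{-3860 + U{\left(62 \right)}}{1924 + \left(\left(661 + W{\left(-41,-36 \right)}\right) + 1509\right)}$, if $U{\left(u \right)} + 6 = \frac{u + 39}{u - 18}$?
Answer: $- \frac{201793561}{213821608} \approx -0.94375$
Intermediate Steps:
$W{\left(J,v \right)} = \frac{4}{-2 - 29 J}$
$U{\left(u \right)} = -6 + \frac{39 + u}{-18 + u}$ ($U{\left(u \right)} = -6 + \frac{u + 39}{u - 18} = -6 + \frac{39 + u}{-18 + u}$)
$\frac{-3860 + U{\left(62 \right)}}{1924 + \left(\left(661 + W{\left(-41,-36 \right)}\right) + 1509\right)} = \frac{-3860 + \frac{147 - 310}{-18 + 62}}{1924 + \left(\left(661 - \frac{4}{2 + 29 \left(-41\right)}\right) + 1509\right)} = \frac{-3860 + \frac{147 - 310}{44}}{1924 + \left(\left(661 - \frac{4}{2 - 1189}\right) + 1509\right)} = \frac{-3860 + \frac{1}{44} \left(-163\right)}{1924 + \left(\left(661 - \frac{4}{-1187}\right) + 1509\right)} = \frac{-3860 - \frac{163}{44}}{1924 + \left(\left(661 - - \frac{4}{1187}\right) + 1509\right)} = - \frac{170003}{44 \left(1924 + \left(\left(661 + \frac{4}{1187}\right) + 1509\right)\right)} = - \frac{170003}{44 \left(1924 + \left(\frac{784611}{1187} + 1509\right)\right)} = - \frac{170003}{44 \left(1924 + \frac{2575794}{1187}\right)} = - \frac{170003}{44 \cdot \frac{4859582}{1187}} = \left(- \frac{170003}{44}\right) \frac{1187}{4859582} = - \frac{201793561}{213821608}$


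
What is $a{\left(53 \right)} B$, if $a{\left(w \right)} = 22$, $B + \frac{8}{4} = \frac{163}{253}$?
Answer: $- \frac{686}{23} \approx -29.826$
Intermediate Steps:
$B = - \frac{343}{253}$ ($B = -2 + \frac{163}{253} = - \frac{343}{253} \approx -1.3557$)
$a{\left(53 \right)} B = 22 \left(- \frac{343}{253}\right) = - \frac{686}{23}$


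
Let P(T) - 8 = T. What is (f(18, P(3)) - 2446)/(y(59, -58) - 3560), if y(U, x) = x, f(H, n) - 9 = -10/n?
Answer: 8939/13266 ≈ 0.67383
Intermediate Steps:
P(T) = 8 + T
f(H, n) = 9 - 10/n
(f(18, P(3)) - 2446)/(y(59, -58) - 3560) = ((9 - 10/(8 + 3)) - 2446)/(-58 - 3560) = ((9 - 10/11) - 2446)/(-3618) = ((9 - 10*1/11) - 2446)*(-1/3618) = ((9 - 10/11) - 2446)*(-1/3618) = (89/11 - 2446)*(-1/3618) = -26817/11*(-1/3618) = 8939/13266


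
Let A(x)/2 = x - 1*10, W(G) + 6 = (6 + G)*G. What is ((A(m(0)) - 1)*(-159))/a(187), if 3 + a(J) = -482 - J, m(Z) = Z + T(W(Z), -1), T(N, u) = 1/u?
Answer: -1219/224 ≈ -5.4420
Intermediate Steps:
W(G) = -6 + G*(6 + G) (W(G) = -6 + (6 + G)*G = -6 + G*(6 + G))
m(Z) = -1 + Z (m(Z) = Z + 1/(-1) = Z - 1 = -1 + Z)
a(J) = -485 - J (a(J) = -3 + (-482 - J) = -485 - J)
A(x) = -20 + 2*x (A(x) = 2*(x - 1*10) = 2*(x - 10) = 2*(-10 + x) = -20 + 2*x)
((A(m(0)) - 1)*(-159))/a(187) = (((-20 + 2*(-1 + 0)) - 1)*(-159))/(-485 - 1*187) = (((-20 + 2*(-1)) - 1)*(-159))/(-485 - 187) = (((-20 - 2) - 1)*(-159))/(-672) = ((-22 - 1)*(-159))*(-1/672) = -23*(-159)*(-1/672) = 3657*(-1/672) = -1219/224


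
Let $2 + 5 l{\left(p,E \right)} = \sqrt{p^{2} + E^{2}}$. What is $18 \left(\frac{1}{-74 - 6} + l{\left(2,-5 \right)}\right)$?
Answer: $- \frac{297}{40} + \frac{18 \sqrt{29}}{5} \approx 11.962$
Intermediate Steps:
$l{\left(p,E \right)} = - \frac{2}{5} + \frac{\sqrt{E^{2} + p^{2}}}{5}$ ($l{\left(p,E \right)} = - \frac{2}{5} + \frac{\sqrt{p^{2} + E^{2}}}{5} = - \frac{2}{5} + \frac{\sqrt{E^{2} + p^{2}}}{5}$)
$18 \left(\frac{1}{-74 - 6} + l{\left(2,-5 \right)}\right) = 18 \left(\frac{1}{-74 - 6} - \left(\frac{2}{5} - \frac{\sqrt{\left(-5\right)^{2} + 2^{2}}}{5}\right)\right) = 18 \left(\frac{1}{-80} - \left(\frac{2}{5} - \frac{\sqrt{25 + 4}}{5}\right)\right) = 18 \left(- \frac{1}{80} - \left(\frac{2}{5} - \frac{\sqrt{29}}{5}\right)\right) = 18 \left(- \frac{33}{80} + \frac{\sqrt{29}}{5}\right) = - \frac{297}{40} + \frac{18 \sqrt{29}}{5}$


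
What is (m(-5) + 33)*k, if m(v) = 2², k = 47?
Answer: 1739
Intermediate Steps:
m(v) = 4
(m(-5) + 33)*k = (4 + 33)*47 = 37*47 = 1739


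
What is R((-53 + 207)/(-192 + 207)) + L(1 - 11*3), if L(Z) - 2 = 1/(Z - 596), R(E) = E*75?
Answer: 484815/628 ≈ 772.00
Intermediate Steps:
R(E) = 75*E
L(Z) = 2 + 1/(-596 + Z) (L(Z) = 2 + 1/(Z - 596) = 2 + 1/(-596 + Z))
R((-53 + 207)/(-192 + 207)) + L(1 - 11*3) = 75*((-53 + 207)/(-192 + 207)) + (-1191 + 2*(1 - 11*3))/(-596 + (1 - 11*3)) = 75*(154/15) + (-1191 + 2*(1 - 33))/(-596 + (1 - 33)) = 75*(154*(1/15)) + (-1191 + 2*(-32))/(-596 - 32) = 75*(154/15) + (-1191 - 64)/(-628) = 770 - 1/628*(-1255) = 770 + 1255/628 = 484815/628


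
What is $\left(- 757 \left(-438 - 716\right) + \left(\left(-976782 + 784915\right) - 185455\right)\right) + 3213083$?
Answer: $3709339$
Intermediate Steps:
$\left(- 757 \left(-438 - 716\right) + \left(\left(-976782 + 784915\right) - 185455\right)\right) + 3213083 = \left(\left(-757\right) \left(-1154\right) - 377322\right) + 3213083 = \left(873578 - 377322\right) + 3213083 = 496256 + 3213083 = 3709339$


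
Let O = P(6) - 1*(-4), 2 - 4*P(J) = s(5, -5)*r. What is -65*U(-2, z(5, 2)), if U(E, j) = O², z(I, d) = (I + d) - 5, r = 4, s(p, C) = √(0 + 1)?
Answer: -3185/4 ≈ -796.25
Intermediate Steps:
s(p, C) = 1 (s(p, C) = √1 = 1)
P(J) = -½ (P(J) = ½ - 4/4 = ½ - ¼*4 = ½ - 1 = -½)
z(I, d) = -5 + I + d
O = 7/2 (O = -½ - 1*(-4) = -½ + 4 = 7/2 ≈ 3.5000)
U(E, j) = 49/4 (U(E, j) = (7/2)² = 49/4)
-65*U(-2, z(5, 2)) = -65*49/4 = -3185/4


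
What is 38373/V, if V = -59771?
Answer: -38373/59771 ≈ -0.64200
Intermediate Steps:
38373/V = 38373/(-59771) = 38373*(-1/59771) = -38373/59771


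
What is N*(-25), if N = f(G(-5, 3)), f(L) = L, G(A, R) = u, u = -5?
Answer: 125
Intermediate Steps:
G(A, R) = -5
N = -5
N*(-25) = -5*(-25) = 125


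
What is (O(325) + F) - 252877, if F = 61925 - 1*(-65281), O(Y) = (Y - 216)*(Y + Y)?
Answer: -54821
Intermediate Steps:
O(Y) = 2*Y*(-216 + Y) (O(Y) = (-216 + Y)*(2*Y) = 2*Y*(-216 + Y))
F = 127206 (F = 61925 + 65281 = 127206)
(O(325) + F) - 252877 = (2*325*(-216 + 325) + 127206) - 252877 = (2*325*109 + 127206) - 252877 = (70850 + 127206) - 252877 = 198056 - 252877 = -54821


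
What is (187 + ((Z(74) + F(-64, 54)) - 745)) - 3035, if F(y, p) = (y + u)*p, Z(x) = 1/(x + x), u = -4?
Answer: -1075219/148 ≈ -7265.0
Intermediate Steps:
Z(x) = 1/(2*x)
F(y, p) = p*(-4 + y) (F(y, p) = (y - 4)*p = (-4 + y)*p = p*(-4 + y))
(187 + ((Z(74) + F(-64, 54)) - 745)) - 3035 = (187 + (((1/2)/74 + 54*(-4 - 64)) - 745)) - 3035 = (187 + (((1/2)*(1/74) + 54*(-68)) - 745)) - 3035 = (187 + ((1/148 - 3672) - 745)) - 3035 = (187 + (-543455/148 - 745)) - 3035 = (187 - 653715/148) - 3035 = -626039/148 - 3035 = -1075219/148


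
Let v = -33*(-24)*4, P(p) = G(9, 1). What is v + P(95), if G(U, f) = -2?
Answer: 3166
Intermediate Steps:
P(p) = -2
v = 3168 (v = 792*4 = 3168)
v + P(95) = 3168 - 2 = 3166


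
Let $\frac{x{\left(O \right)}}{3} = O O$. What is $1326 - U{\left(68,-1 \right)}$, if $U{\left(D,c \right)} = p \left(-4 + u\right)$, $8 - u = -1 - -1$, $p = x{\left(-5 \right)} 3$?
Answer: $426$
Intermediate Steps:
$x{\left(O \right)} = 3 O^{2}$ ($x{\left(O \right)} = 3 O O = 3 O^{2}$)
$p = 225$ ($p = 3 \left(-5\right)^{2} \cdot 3 = 3 \cdot 25 \cdot 3 = 75 \cdot 3 = 225$)
$u = 8$ ($u = 8 - \left(-1 - -1\right) = 8 - \left(-1 + 1\right) = 8 - 0 = 8 + 0 = 8$)
$U{\left(D,c \right)} = 900$ ($U{\left(D,c \right)} = 225 \left(-4 + 8\right) = 225 \cdot 4 = 900$)
$1326 - U{\left(68,-1 \right)} = 1326 - 900 = 426$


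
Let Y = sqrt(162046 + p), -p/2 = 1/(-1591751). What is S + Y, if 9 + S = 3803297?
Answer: 3803288 + 2*sqrt(102642822683165387)/1591751 ≈ 3.8037e+6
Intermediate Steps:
S = 3803288 (S = -9 + 3803297 = 3803288)
p = 2/1591751 (p = -2/(-1591751) = -2*(-1/1591751) = 2/1591751 ≈ 1.2565e-6)
Y = 2*sqrt(102642822683165387)/1591751 (Y = sqrt(162046 + 2/1591751) = sqrt(257936882548/1591751) = 2*sqrt(102642822683165387)/1591751 ≈ 402.55)
S + Y = 3803288 + 2*sqrt(102642822683165387)/1591751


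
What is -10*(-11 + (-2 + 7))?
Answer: 60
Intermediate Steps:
-10*(-11 + (-2 + 7)) = -10*(-11 + 5) = -10*(-6) = 60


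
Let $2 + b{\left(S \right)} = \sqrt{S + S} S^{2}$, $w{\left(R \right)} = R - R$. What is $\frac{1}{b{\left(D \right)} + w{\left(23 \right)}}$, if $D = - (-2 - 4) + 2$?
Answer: $\frac{1}{254} \approx 0.003937$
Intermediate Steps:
$w{\left(R \right)} = 0$
$D = 8$ ($D = \left(-1\right) \left(-6\right) + 2 = 6 + 2 = 8$)
$b{\left(S \right)} = -2 + \sqrt{2} S^{\frac{5}{2}}$ ($b{\left(S \right)} = -2 + \sqrt{S + S} S^{2} = -2 + \sqrt{2 S} S^{2} = -2 + \sqrt{2} \sqrt{S} S^{2} = -2 + \sqrt{2} S^{\frac{5}{2}}$)
$\frac{1}{b{\left(D \right)} + w{\left(23 \right)}} = \frac{1}{\left(-2 + \sqrt{2} \cdot 8^{\frac{5}{2}}\right) + 0} = \frac{1}{\left(-2 + \sqrt{2} \cdot 128 \sqrt{2}\right) + 0} = \frac{1}{\left(-2 + 256\right) + 0} = \frac{1}{254 + 0} = \frac{1}{254}$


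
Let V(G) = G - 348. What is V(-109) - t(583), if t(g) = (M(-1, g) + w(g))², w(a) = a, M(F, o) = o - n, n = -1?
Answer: -1362346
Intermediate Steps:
M(F, o) = 1 + o (M(F, o) = o - 1*(-1) = o + 1 = 1 + o)
V(G) = -348 + G
t(g) = (1 + 2*g)² (t(g) = ((1 + g) + g)² = (1 + 2*g)²)
V(-109) - t(583) = (-348 - 109) - (1 + 2*583)² = -457 - (1 + 1166)² = -457 - 1*1167² = -457 - 1*1361889 = -457 - 1361889 = -1362346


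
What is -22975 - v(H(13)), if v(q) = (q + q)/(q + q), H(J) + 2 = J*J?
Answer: -22976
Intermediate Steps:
H(J) = -2 + J² (H(J) = -2 + J*J = -2 + J²)
v(q) = 1 (v(q) = (2*q)/((2*q)) = (2*q)*(1/(2*q)) = 1)
-22975 - v(H(13)) = -22975 - 1*1 = -22975 - 1 = -22976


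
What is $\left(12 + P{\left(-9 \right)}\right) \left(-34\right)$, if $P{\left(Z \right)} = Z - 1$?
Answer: $-68$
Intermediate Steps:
$P{\left(Z \right)} = -1 + Z$
$\left(12 + P{\left(-9 \right)}\right) \left(-34\right) = \left(12 - 10\right) \left(-34\right) = 2 \left(-34\right) = -68$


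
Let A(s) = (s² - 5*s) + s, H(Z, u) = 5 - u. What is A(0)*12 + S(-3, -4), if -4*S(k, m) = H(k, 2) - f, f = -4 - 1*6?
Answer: -13/4 ≈ -3.2500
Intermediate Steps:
f = -10 (f = -4 - 6 = -10)
S(k, m) = -13/4 (S(k, m) = -((5 - 1*2) - 1*(-10))/4 = -((5 - 2) + 10)/4 = -(3 + 10)/4 = -¼*13 = -13/4)
A(s) = s² - 4*s
A(0)*12 + S(-3, -4) = (0*(-4 + 0))*12 - 13/4 = (0*(-4))*12 - 13/4 = 0*12 - 13/4 = 0 - 13/4 = -13/4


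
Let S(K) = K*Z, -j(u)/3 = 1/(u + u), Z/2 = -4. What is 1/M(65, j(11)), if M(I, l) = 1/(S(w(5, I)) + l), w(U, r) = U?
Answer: -883/22 ≈ -40.136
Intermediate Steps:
Z = -8 (Z = 2*(-4) = -8)
j(u) = -3/(2*u) (j(u) = -3/(u + u) = -3*1/(2*u) = -3/(2*u))
S(K) = -8*K (S(K) = K*(-8) = -8*K)
M(I, l) = 1/(-40 + l) (M(I, l) = 1/(-8*5 + l) = 1/(-40 + l))
1/M(65, j(11)) = 1/(1/(-40 - 3/2/11)) = 1/(1/(-40 - 3/2*1/11)) = 1/(1/(-40 - 3/22)) = 1/(1/(-883/22)) = 1/(-22/883) = -883/22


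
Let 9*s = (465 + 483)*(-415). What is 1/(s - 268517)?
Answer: -3/936691 ≈ -3.2028e-6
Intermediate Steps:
s = -131140/3 (s = ((465 + 483)*(-415))/9 = (948*(-415))/9 = (⅑)*(-393420) = -131140/3 ≈ -43713.)
1/(s - 268517) = 1/(-131140/3 - 268517) = 1/(-936691/3) = -3/936691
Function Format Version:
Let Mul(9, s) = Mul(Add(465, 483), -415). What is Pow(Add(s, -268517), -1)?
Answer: Rational(-3, 936691) ≈ -3.2028e-6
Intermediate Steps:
s = Rational(-131140, 3) (s = Mul(Rational(1, 9), Mul(Add(465, 483), -415)) = Mul(Rational(1, 9), Mul(948, -415)) = Mul(Rational(1, 9), -393420) = Rational(-131140, 3) ≈ -43713.)
Pow(Add(s, -268517), -1) = Pow(Add(Rational(-131140, 3), -268517), -1) = Pow(Rational(-936691, 3), -1) = Rational(-3, 936691)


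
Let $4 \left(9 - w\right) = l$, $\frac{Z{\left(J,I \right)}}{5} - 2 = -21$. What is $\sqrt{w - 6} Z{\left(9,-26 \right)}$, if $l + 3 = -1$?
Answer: $-190$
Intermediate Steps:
$l = -4$ ($l = -3 - 1 = -4$)
$Z{\left(J,I \right)} = -95$ ($Z{\left(J,I \right)} = 10 + 5 \left(-21\right) = 10 - 105 = -95$)
$w = 10$ ($w = 9 - -1 = 9 + 1 = 10$)
$\sqrt{w - 6} Z{\left(9,-26 \right)} = \sqrt{10 - 6} \left(-95\right) = \sqrt{4} \left(-95\right) = 2 \left(-95\right) = -190$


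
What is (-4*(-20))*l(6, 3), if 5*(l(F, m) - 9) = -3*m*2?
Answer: 432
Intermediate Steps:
l(F, m) = 9 - 6*m/5 (l(F, m) = 9 + (-3*m*2)/5 = 9 + (-6*m)/5 = 9 - 6*m/5)
(-4*(-20))*l(6, 3) = (-4*(-20))*(9 - 6/5*3) = 80*(9 - 18/5) = 80*(27/5) = 432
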